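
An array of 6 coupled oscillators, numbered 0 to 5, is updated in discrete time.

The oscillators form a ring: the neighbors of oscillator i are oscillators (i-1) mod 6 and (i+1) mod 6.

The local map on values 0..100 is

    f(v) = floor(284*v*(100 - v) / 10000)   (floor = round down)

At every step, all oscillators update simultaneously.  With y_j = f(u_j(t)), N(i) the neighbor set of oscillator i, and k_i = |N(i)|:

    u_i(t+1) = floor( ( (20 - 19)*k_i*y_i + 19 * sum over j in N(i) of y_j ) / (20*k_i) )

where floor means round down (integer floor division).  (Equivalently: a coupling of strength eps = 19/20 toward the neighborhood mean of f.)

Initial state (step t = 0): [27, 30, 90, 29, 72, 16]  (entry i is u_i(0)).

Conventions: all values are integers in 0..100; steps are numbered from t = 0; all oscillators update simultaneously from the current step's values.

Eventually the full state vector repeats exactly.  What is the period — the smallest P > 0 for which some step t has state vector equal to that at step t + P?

Simulating step by step:
t=0: [27, 30, 90, 29, 72, 16]
t=1: [48, 40, 56, 41, 48, 55]
t=2: [69, 69, 68, 69, 69, 70]
t=3: [59, 60, 60, 60, 59, 59]
t=4: [68, 68, 68, 68, 68, 68]
t=5: [61, 61, 61, 61, 61, 61]
t=6: [67, 67, 67, 67, 67, 67]
t=7: [62, 62, 62, 62, 62, 62]
t=8: [66, 66, 66, 66, 66, 66]
t=9: [63, 63, 63, 63, 63, 63]
t=10: [66, 66, 66, 66, 66, 66]

Answer: 2
Key observation: The state at step 8, [66, 66, 66, 66, 66, 66], reappears at step 10 — and no state repeats earlier — so the cycle the system enters has period 2.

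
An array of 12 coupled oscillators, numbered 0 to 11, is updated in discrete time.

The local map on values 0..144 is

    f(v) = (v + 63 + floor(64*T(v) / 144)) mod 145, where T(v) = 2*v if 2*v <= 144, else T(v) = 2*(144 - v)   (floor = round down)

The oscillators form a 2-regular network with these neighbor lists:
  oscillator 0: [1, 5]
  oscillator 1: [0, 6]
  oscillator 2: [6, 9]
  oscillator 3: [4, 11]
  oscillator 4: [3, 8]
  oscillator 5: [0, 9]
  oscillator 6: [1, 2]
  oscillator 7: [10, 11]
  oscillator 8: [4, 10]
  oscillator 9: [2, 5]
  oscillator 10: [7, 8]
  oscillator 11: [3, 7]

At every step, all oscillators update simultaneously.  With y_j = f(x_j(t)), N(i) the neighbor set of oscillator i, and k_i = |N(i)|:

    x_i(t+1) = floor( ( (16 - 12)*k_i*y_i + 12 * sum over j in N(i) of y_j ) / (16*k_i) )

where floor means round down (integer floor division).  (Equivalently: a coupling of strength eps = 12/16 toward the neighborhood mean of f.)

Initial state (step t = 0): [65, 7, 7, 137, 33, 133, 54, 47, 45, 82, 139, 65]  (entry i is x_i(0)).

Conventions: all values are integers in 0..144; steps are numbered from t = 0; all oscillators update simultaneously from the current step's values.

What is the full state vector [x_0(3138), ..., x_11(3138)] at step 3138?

Answer: [114, 114, 114, 114, 114, 114, 114, 114, 114, 114, 114, 114]
Key observation: The state at step 22, [58, 58, 58, 58, 58, 58, 58, 58, 58, 58, 58, 58], reappears at step 25: the system is in a cycle of period 3 from step 22 on.  Therefore the state at step 3138 equals the state at step 22 + ((3138 - 22) mod 3) = 24, which is [114, 114, 114, 114, 114, 114, 114, 114, 114, 114, 114, 114].

Derivation:
t=0: [65, 7, 7, 137, 33, 133, 54, 47, 45, 82, 139, 65]
t=1: [61, 41, 47, 77, 55, 50, 62, 39, 70, 64, 18, 35]
t=2: [65, 60, 28, 69, 44, 29, 63, 118, 56, 16, 94, 103]
t=3: [65, 36, 77, 33, 26, 79, 64, 57, 27, 110, 44, 54]
t=4: [79, 62, 49, 80, 117, 50, 78, 14, 70, 55, 52, 61]
t=5: [31, 49, 30, 48, 53, 31, 30, 40, 40, 13, 56, 61]
t=6: [79, 92, 107, 21, 59, 108, 78, 55, 49, 111, 109, 63]
t=7: [56, 54, 56, 50, 49, 56, 55, 40, 35, 57, 26, 55]
t=8: [21, 21, 23, 14, 55, 23, 21, 84, 78, 23, 128, 61]
t=9: [103, 102, 104, 42, 58, 104, 103, 48, 43, 106, 55, 62]
t=10: [57, 57, 57, 58, 114, 57, 57, 23, 54, 57, 62, 65]
t=11: [25, 25, 25, 43, 32, 25, 25, 54, 39, 25, 56, 59]
t=12: [110, 110, 110, 93, 135, 110, 110, 24, 88, 110, 64, 68]
t=13: [58, 58, 58, 54, 56, 58, 58, 58, 50, 58, 70, 73]
t=14: [27, 27, 27, 33, 17, 27, 27, 45, 30, 27, 27, 31]
t=15: [114, 114, 114, 112, 115, 114, 114, 88, 108, 114, 74, 78]
t=16: [58, 58, 58, 56, 58, 58, 58, 54, 56, 58, 55, 55]
t=17: [27, 27, 27, 23, 24, 27, 27, 20, 23, 27, 21, 21]
t=18: [114, 114, 114, 105, 106, 114, 114, 101, 105, 114, 102, 102]
t=19: [58, 58, 58, 57, 57, 58, 58, 57, 57, 58, 57, 57]
t=20: [27, 27, 27, 25, 25, 27, 27, 25, 25, 27, 25, 25]
t=21: [114, 114, 114, 110, 110, 114, 114, 110, 110, 114, 110, 110]
t=22: [58, 58, 58, 58, 58, 58, 58, 58, 58, 58, 58, 58]
t=23: [27, 27, 27, 27, 27, 27, 27, 27, 27, 27, 27, 27]
t=24: [114, 114, 114, 114, 114, 114, 114, 114, 114, 114, 114, 114]
t=25: [58, 58, 58, 58, 58, 58, 58, 58, 58, 58, 58, 58]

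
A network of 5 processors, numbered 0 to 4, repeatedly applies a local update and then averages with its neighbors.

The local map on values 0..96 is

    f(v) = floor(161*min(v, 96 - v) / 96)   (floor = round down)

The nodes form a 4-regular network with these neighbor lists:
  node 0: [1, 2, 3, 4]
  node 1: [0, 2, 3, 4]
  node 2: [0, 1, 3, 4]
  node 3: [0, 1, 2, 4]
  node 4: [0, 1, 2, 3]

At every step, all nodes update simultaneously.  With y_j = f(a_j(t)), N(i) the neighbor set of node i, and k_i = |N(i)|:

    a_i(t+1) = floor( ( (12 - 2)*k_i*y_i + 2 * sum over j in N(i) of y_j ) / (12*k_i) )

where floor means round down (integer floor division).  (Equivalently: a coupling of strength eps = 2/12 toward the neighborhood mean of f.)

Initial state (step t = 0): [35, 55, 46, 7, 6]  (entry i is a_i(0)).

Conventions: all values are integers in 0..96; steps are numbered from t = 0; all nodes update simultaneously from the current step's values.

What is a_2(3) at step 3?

Answer: a_2(3) = 69

Derivation:
t=0: [35, 55, 46, 7, 6]
t=1: [55, 63, 70, 18, 17]
t=2: [63, 52, 43, 33, 31]
t=3: [56, 70, 69, 56, 53]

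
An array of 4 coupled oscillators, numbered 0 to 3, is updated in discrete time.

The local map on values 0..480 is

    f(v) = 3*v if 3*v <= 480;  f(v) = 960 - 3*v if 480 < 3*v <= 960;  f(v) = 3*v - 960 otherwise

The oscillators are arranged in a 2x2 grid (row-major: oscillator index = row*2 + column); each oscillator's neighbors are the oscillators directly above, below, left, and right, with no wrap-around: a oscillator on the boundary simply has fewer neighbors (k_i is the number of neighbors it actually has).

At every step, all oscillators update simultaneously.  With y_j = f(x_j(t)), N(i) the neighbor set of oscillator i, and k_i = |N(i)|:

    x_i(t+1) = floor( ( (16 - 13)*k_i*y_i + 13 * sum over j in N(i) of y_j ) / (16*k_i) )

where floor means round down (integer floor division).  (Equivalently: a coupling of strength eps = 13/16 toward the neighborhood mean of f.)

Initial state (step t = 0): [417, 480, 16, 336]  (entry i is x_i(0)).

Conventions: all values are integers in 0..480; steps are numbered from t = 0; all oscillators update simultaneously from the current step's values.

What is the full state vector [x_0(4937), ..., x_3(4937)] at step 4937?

Answer: [261, 401, 401, 261]
Key observation: The state at step 17, [261, 401, 401, 261], reappears at step 25: the system is in a cycle of period 8 from step 17 on.  Therefore the state at step 4937 equals the state at step 17 + ((4937 - 17) mod 8) = 17, which is [261, 401, 401, 261].

Derivation:
t=0: [417, 480, 16, 336]
t=1: [269, 227, 146, 223]
t=2: [319, 232, 262, 345]
t=3: [178, 81, 64, 192]
t=4: [256, 374, 365, 248]
t=5: [156, 196, 191, 161]
t=6: [396, 453, 456, 397]
t=7: [370, 261, 262, 371]
t=8: [170, 156, 155, 171]
t=9: [463, 452, 451, 462]
t=10: [400, 421, 421, 400]
t=11: [291, 251, 251, 291]
t=12: [184, 109, 109, 184]
t=13: [342, 392, 392, 342]
t=14: [187, 94, 94, 187]
t=15: [303, 377, 377, 303]
t=16: [148, 73, 73, 148]
t=17: [261, 401, 401, 261]
t=18: [230, 189, 189, 230]
t=19: [369, 293, 293, 369]
t=20: [93, 134, 134, 93]
t=21: [378, 302, 302, 378]
t=22: [76, 151, 151, 76]
t=23: [410, 270, 270, 410]
t=24: [172, 247, 247, 172]
t=25: [261, 401, 401, 261]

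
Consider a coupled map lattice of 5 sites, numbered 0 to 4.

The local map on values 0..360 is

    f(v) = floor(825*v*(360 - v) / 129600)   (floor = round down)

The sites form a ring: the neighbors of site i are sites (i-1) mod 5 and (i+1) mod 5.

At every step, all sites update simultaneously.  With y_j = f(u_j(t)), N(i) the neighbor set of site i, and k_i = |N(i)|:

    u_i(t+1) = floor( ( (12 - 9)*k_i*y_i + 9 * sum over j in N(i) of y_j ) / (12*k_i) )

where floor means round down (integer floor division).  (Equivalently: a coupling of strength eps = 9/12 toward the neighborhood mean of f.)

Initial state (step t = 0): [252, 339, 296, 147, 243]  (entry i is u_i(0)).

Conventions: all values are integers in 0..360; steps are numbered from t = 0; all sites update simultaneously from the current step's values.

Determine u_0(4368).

Simulating step by step:
t=0: [252, 339, 296, 147, 243]
t=1: [127, 121, 121, 162, 184]
t=2: [193, 185, 191, 197, 198]
t=3: [205, 205, 205, 204, 204]
t=4: [202, 202, 202, 202, 202]
t=5: [203, 203, 203, 203, 203]
t=6: [202, 202, 202, 202, 202]

Answer: u_0(4368) = 202
Key observation: The state at step 4, [202, 202, 202, 202, 202], reappears at step 6: the system is in a cycle of period 2 from step 4 on.  Therefore the state at step 4368 equals the state at step 4 + ((4368 - 4) mod 2) = 4, which is [202, 202, 202, 202, 202].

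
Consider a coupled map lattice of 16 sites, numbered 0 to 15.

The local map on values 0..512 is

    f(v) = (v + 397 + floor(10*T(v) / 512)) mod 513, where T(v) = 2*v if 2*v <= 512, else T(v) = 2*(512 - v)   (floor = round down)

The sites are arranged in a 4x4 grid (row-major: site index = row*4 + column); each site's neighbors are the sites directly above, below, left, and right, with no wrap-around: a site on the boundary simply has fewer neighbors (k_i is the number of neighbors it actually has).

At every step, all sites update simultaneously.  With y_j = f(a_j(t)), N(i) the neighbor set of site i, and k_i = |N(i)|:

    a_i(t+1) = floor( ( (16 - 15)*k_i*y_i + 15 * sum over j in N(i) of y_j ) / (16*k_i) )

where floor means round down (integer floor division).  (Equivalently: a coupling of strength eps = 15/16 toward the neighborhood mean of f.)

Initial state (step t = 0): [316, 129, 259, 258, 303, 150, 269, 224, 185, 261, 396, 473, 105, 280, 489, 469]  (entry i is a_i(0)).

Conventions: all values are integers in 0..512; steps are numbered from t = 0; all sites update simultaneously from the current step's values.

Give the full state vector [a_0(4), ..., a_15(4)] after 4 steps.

Simulating step by step:
t=0: [316, 129, 259, 258, 303, 150, 269, 224, 185, 261, 396, 473, 105, 280, 489, 469]
t=1: [112, 125, 112, 135, 112, 126, 148, 216, 271, 143, 263, 258, 148, 333, 276, 364]
t=2: [6, 5, 23, 52, 55, 20, 67, 73, 31, 132, 100, 171, 183, 88, 208, 165]
t=3: [426, 412, 438, 446, 418, 340, 453, 335, 198, 431, 183, 324, 434, 91, 332, 78]
t=4: [302, 289, 323, 278, 216, 309, 221, 290, 300, 227, 261, 256, 291, 300, 339, 235]

Answer: [302, 289, 323, 278, 216, 309, 221, 290, 300, 227, 261, 256, 291, 300, 339, 235]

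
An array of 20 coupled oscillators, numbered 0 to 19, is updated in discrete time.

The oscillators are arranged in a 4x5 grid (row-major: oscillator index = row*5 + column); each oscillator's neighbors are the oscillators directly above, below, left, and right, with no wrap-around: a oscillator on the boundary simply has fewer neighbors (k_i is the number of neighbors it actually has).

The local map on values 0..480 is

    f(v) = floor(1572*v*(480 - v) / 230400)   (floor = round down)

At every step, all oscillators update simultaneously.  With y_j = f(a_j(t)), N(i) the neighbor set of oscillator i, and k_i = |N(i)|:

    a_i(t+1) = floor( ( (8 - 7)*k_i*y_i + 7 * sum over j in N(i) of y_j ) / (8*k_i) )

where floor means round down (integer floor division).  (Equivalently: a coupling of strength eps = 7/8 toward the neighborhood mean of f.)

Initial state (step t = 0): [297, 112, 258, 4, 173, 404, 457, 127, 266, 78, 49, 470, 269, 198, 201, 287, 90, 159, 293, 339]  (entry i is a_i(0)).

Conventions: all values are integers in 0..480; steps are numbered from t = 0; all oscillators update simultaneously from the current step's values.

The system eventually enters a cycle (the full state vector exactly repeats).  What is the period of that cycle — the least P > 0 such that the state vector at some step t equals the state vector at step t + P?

Simulating step by step:
t=0: [297, 112, 258, 4, 173, 404, 457, 127, 266, 78, 49, 470, 269, 198, 201, 287, 90, 159, 293, 339]
t=1: [260, 277, 223, 334, 143, 196, 189, 308, 247, 356, 198, 187, 281, 382, 315, 214, 250, 334, 354, 371]
t=2: [382, 385, 362, 365, 317, 381, 374, 381, 322, 350, 380, 380, 336, 344, 286, 386, 367, 355, 289, 322]
t=3: [253, 269, 267, 324, 304, 260, 257, 302, 299, 352, 254, 281, 289, 352, 331, 267, 270, 325, 329, 373]
t=4: [388, 389, 368, 370, 330, 390, 382, 379, 335, 350, 386, 385, 352, 348, 300, 388, 372, 363, 311, 328]
t=5: [240, 257, 262, 311, 298, 247, 248, 289, 295, 340, 244, 268, 281, 337, 326, 258, 262, 310, 319, 360]
t=6: [391, 391, 376, 374, 344, 392, 387, 382, 349, 356, 389, 388, 364, 357, 318, 390, 379, 371, 329, 339]
t=7: [236, 247, 255, 295, 289, 240, 242, 274, 284, 323, 239, 256, 270, 319, 313, 249, 253, 293, 304, 342]
t=8: [392, 391, 384, 380, 360, 392, 390, 386, 365, 367, 392, 390, 376, 368, 341, 391, 386, 379, 350, 355]
t=9: [235, 241, 248, 274, 273, 236, 239, 258, 269, 298, 236, 245, 258, 294, 292, 240, 245, 272, 284, 314]
t=10: [392, 392, 389, 387, 378, 392, 391, 390, 380, 380, 392, 391, 385, 381, 367, 392, 390, 386, 372, 373]
t=11: [235, 237, 239, 253, 253, 235, 236, 245, 251, 266, 235, 239, 245, 264, 265, 236, 239, 253, 260, 277]
t=12: [392, 392, 391, 391, 389, 392, 392, 392, 390, 390, 392, 392, 391, 390, 386, 392, 391, 391, 387, 388]
t=13: [235, 235, 235, 238, 238, 235, 235, 236, 237, 241, 235, 235, 236, 241, 241, 235, 235, 239, 240, 245]
t=14: [392, 392, 392, 392, 392, 392, 392, 392, 392, 392, 392, 392, 392, 392, 392, 392, 392, 392, 392, 392]
t=15: [235, 235, 235, 235, 235, 235, 235, 235, 235, 235, 235, 235, 235, 235, 235, 235, 235, 235, 235, 235]
t=16: [392, 392, 392, 392, 392, 392, 392, 392, 392, 392, 392, 392, 392, 392, 392, 392, 392, 392, 392, 392]

Answer: 2
Key observation: The state at step 14, [392, 392, 392, 392, 392, 392, 392, 392, 392, 392, 392, 392, 392, 392, 392, 392, 392, 392, 392, 392], reappears at step 16 — and no state repeats earlier — so the cycle the system enters has period 2.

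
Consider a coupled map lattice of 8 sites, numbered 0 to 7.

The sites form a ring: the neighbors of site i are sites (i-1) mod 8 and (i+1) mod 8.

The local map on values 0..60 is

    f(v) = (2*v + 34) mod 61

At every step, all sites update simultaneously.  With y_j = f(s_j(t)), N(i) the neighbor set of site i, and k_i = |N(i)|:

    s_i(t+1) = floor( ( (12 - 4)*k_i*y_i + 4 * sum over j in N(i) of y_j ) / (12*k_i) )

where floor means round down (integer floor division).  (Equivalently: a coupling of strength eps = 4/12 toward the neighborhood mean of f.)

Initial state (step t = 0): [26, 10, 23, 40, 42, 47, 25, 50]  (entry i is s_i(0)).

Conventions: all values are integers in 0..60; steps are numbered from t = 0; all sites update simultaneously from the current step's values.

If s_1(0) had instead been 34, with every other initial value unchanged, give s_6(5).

Simulating step by step:
t=0: [26, 34, 23, 40, 42, 47, 25, 50]
t=1: [25, 34, 28, 48, 47, 17, 18, 16]
t=2: [23, 36, 27, 11, 6, 7, 8, 8]
t=3: [28, 37, 34, 49, 48, 48, 49, 44]
t=4: [27, 43, 36, 14, 8, 8, 8, 6]
t=5: [35, 51, 40, 16, 41, 50, 49, 43]

Answer: s_6(5) = 49
Key observation: This trace re-runs the system from the modified initial state.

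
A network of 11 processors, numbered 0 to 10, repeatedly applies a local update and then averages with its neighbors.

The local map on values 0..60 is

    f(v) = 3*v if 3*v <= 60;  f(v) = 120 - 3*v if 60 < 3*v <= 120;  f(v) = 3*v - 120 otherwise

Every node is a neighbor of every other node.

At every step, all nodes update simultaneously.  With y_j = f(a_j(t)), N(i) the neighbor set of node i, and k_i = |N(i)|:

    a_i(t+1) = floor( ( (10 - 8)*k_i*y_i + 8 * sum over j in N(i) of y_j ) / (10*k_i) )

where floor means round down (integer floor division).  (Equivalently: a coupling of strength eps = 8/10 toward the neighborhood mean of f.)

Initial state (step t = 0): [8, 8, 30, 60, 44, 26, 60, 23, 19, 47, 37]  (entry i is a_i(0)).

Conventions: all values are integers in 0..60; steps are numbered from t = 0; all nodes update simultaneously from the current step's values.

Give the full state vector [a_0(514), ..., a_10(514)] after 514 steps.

Answer: [57, 57, 57, 57, 57, 57, 57, 57, 57, 57, 57]
Key observation: The state at step 5, [21, 21, 21, 21, 21, 21, 21, 21, 21, 21, 21], reappears at step 9: the system is in a cycle of period 4 from step 5 on.  Therefore the state at step 514 equals the state at step 5 + ((514 - 5) mod 4) = 6, which is [57, 57, 57, 57, 57, 57, 57, 57, 57, 57, 57].

Derivation:
t=0: [8, 8, 30, 60, 44, 26, 60, 23, 19, 47, 37]
t=1: [34, 34, 34, 38, 32, 36, 38, 37, 38, 33, 32]
t=2: [15, 15, 15, 13, 15, 14, 13, 14, 13, 15, 15]
t=3: [43, 43, 43, 42, 43, 42, 42, 42, 42, 43, 43]
t=4: [7, 7, 7, 7, 7, 7, 7, 7, 7, 7, 7]
t=5: [21, 21, 21, 21, 21, 21, 21, 21, 21, 21, 21]
t=6: [57, 57, 57, 57, 57, 57, 57, 57, 57, 57, 57]
t=7: [51, 51, 51, 51, 51, 51, 51, 51, 51, 51, 51]
t=8: [33, 33, 33, 33, 33, 33, 33, 33, 33, 33, 33]
t=9: [21, 21, 21, 21, 21, 21, 21, 21, 21, 21, 21]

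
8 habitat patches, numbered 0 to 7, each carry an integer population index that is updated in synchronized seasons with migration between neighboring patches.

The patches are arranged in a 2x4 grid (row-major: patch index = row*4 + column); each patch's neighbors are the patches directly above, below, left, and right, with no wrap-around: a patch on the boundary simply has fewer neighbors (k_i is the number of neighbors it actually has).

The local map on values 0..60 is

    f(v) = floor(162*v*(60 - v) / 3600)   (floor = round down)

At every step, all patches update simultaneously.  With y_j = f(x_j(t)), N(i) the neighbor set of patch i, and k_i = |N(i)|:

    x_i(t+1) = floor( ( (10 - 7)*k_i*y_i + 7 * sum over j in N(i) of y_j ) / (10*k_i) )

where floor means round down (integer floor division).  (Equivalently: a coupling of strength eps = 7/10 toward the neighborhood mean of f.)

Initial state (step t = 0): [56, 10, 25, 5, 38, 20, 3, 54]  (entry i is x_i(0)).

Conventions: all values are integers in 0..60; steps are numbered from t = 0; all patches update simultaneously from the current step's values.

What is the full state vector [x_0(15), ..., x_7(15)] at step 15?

Answer: [37, 37, 38, 38, 37, 37, 38, 38]

Derivation:
t=0: [56, 10, 25, 5, 38, 20, 3, 54]
t=1: [23, 26, 21, 22, 27, 26, 22, 10]
t=2: [39, 38, 37, 31, 38, 38, 33, 32]
t=3: [36, 37, 38, 39, 36, 37, 38, 40]
t=4: [38, 37, 37, 36, 38, 37, 37, 36]
t=5: [37, 37, 38, 38, 37, 37, 38, 38]
t=6: [38, 37, 37, 37, 38, 37, 37, 37]
t=7: [37, 37, 38, 38, 37, 37, 38, 38]
t=8: [38, 37, 37, 37, 38, 37, 37, 37]
t=9: [37, 37, 38, 38, 37, 37, 38, 38]
t=10: [38, 37, 37, 37, 38, 37, 37, 37]
t=11: [37, 37, 38, 38, 37, 37, 38, 38]
t=12: [38, 37, 37, 37, 38, 37, 37, 37]
t=13: [37, 37, 38, 38, 37, 37, 38, 38]
t=14: [38, 37, 37, 37, 38, 37, 37, 37]
t=15: [37, 37, 38, 38, 37, 37, 38, 38]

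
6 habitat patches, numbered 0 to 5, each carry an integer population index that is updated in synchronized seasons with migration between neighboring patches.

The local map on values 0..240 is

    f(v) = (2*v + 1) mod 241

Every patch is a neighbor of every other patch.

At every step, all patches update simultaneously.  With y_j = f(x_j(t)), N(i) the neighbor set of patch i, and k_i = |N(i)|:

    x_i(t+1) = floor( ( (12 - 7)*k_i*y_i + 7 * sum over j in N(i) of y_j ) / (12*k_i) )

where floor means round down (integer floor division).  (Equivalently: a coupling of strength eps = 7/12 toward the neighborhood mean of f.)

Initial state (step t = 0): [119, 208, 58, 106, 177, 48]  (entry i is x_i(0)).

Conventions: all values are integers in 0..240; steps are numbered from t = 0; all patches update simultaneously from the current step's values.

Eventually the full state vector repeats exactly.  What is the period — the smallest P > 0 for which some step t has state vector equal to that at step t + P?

Simulating step by step:
t=0: [119, 208, 58, 106, 177, 48]
t=1: [183, 164, 146, 175, 145, 140]
t=2: [92, 80, 69, 87, 69, 66]
t=3: [164, 157, 150, 161, 150, 148]
t=4: [75, 71, 67, 73, 67, 65]
t=5: [143, 141, 138, 142, 138, 137]
t=6: [41, 40, 38, 40, 38, 37]
t=7: [80, 79, 78, 79, 78, 77]
t=8: [158, 158, 157, 158, 157, 157]
t=9: [75, 75, 74, 75, 74, 74]
t=10: [150, 150, 149, 150, 149, 149]
t=11: [59, 59, 58, 59, 58, 58]
t=12: [118, 118, 117, 118, 117, 117]
t=13: [236, 236, 235, 236, 235, 235]
t=14: [231, 231, 230, 231, 230, 230]
t=15: [221, 221, 220, 221, 220, 220]
t=16: [201, 201, 200, 201, 200, 200]
t=17: [161, 161, 160, 161, 160, 160]
t=18: [81, 81, 80, 81, 80, 80]
t=19: [162, 162, 161, 162, 161, 161]
t=20: [83, 83, 82, 83, 82, 82]
t=21: [166, 166, 165, 166, 165, 165]
t=22: [91, 91, 90, 91, 90, 90]
t=23: [182, 182, 181, 182, 181, 181]
t=24: [123, 123, 122, 123, 122, 122]
t=25: [5, 5, 4, 5, 4, 4]
t=26: [10, 10, 9, 10, 9, 9]
t=27: [20, 20, 19, 20, 19, 19]
t=28: [40, 40, 39, 40, 39, 39]
t=29: [80, 80, 79, 80, 79, 79]
t=30: [160, 160, 159, 160, 159, 159]
t=31: [79, 79, 78, 79, 78, 78]
t=32: [158, 158, 157, 158, 157, 157]

Answer: 24
Key observation: The state at step 8, [158, 158, 157, 158, 157, 157], reappears at step 32 — and no state repeats earlier — so the cycle the system enters has period 24.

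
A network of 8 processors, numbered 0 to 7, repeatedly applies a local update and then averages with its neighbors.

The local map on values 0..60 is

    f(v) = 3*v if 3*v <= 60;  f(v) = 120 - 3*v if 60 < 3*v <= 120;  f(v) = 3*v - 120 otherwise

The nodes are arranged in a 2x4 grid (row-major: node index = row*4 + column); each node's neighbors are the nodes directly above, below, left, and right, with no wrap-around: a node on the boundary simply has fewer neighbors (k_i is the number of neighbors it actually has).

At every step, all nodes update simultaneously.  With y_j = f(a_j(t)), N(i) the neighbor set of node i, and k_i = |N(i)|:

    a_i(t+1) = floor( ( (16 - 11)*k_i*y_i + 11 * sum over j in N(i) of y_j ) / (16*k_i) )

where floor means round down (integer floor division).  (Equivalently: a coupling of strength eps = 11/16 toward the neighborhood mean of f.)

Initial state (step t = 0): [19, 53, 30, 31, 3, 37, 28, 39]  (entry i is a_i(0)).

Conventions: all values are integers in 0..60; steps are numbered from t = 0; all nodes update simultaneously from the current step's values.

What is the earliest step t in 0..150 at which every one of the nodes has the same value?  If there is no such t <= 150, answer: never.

Simulating step by step:
t=0: [19, 53, 30, 31, 3, 37, 28, 39]  (not all equal)
t=1: [34, 34, 32, 19, 25, 22, 20, 22]  (not all equal)
t=2: [27, 27, 38, 44, 38, 45, 49, 57]  (not all equal)
t=3: [27, 25, 19, 23, 20, 21, 24, 29]  (not all equal)
t=4: [48, 49, 50, 46, 51, 52, 48, 44]  (not all equal)
t=5: [28, 29, 25, 20, 30, 30, 25, 18]  (not all equal)
t=6: [32, 35, 45, 52, 32, 34, 43, 52]  (not all equal)
t=7: [20, 17, 18, 28, 21, 16, 18, 26]  (not all equal)
t=8: [55, 53, 49, 44, 54, 52, 49, 44]  (not all equal)
t=9: [41, 36, 26, 17, 40, 36, 25, 17]  (not all equal)
t=10: [5, 16, 37, 47, 5, 16, 38, 48]  (not all equal)
t=11: [26, 31, 20, 17, 26, 30, 20, 16]  (not all equal)
t=12: [36, 38, 50, 53, 37, 38, 50, 53]  (not all equal)
t=13: [8, 12, 26, 35, 9, 12, 26, 35]  (not all equal)
t=14: [29, 34, 34, 24, 29, 35, 34, 24]  (not all equal)
t=15: [27, 20, 24, 37, 26, 20, 24, 37]  (not all equal)
t=16: [47, 52, 41, 22, 47, 53, 41, 22]  (not all equal)
t=17: [26, 25, 22, 36, 27, 25, 22, 36]  (not all equal)
t=18: [42, 46, 42, 26, 42, 45, 42, 26]  (not all equal)
t=19: [10, 11, 17, 29, 9, 11, 16, 29]  (not all equal)
t=20: [30, 36, 42, 39, 30, 35, 41, 38]  (not all equal)
t=21: [23, 15, 6, 5, 24, 15, 7, 3]  (not all equal)
t=22: [47, 40, 24, 13, 48, 40, 23, 15]  (not all equal)
t=23: [14, 15, 35, 44, 14, 17, 37, 45]  (not all equal)
t=24: [43, 38, 19, 14, 45, 37, 21, 11]  (not all equal)
t=25: [10, 19, 41, 44, 10, 20, 40, 44]  (not all equal)
t=26: [39, 39, 16, 8, 40, 38, 17, 7]  (not all equal)
t=27: [1, 14, 32, 31, 3, 14, 33, 32]  (not all equal)
t=28: [18, 28, 28, 24, 18, 29, 27, 24]  (not all equal)
t=29: [47, 39, 39, 43, 46, 39, 39, 44]  (not all equal)
t=30: [13, 7, 4, 7, 13, 6, 5, 7]  (not all equal)
t=31: [32, 22, 16, 17, 31, 22, 16, 18]  (not all equal)
t=32: [35, 45, 50, 51, 35, 46, 50, 50]  (not all equal)
t=33: [15, 19, 27, 30, 16, 19, 27, 31]  (not all equal)
t=34: [50, 50, 41, 32, 50, 50, 40, 32]  (not all equal)
t=35: [30, 23, 13, 16, 30, 23, 13, 15]  (not all equal)
t=36: [37, 43, 43, 43, 37, 43, 43, 43]  (not all equal)
t=37: [9, 9, 9, 9, 9, 9, 9, 9]  (all equal)

Answer: 37
Key observation: Synchronization is absorbing here: once all nodes are equal they stay equal, and step 37 is the first all-equal step.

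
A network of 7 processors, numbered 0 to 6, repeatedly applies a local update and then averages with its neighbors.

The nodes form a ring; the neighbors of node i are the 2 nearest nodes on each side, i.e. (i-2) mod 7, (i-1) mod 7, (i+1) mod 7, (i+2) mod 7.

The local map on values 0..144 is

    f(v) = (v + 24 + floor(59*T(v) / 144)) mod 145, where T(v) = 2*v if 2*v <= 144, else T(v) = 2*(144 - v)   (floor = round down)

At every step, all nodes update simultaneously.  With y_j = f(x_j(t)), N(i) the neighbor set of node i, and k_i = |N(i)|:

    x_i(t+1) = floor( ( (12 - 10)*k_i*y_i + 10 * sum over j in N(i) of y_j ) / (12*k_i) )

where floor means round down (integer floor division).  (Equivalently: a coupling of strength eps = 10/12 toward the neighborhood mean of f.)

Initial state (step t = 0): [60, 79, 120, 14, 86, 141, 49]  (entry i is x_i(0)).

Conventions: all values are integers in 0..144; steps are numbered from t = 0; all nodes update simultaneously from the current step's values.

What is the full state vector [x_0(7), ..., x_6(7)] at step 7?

Answer: [94, 66, 54, 63, 54, 66, 94]

Derivation:
t=0: [60, 79, 120, 14, 86, 141, 49]
t=1: [56, 67, 45, 21, 44, 67, 55]
t=2: [68, 86, 78, 53, 77, 86, 68]
t=3: [8, 30, 31, 29, 31, 29, 7]
t=4: [62, 60, 70, 78, 69, 60, 62]
t=5: [107, 82, 60, 59, 60, 81, 107]
t=6: [38, 63, 82, 81, 82, 63, 38]
t=7: [94, 66, 54, 63, 54, 66, 94]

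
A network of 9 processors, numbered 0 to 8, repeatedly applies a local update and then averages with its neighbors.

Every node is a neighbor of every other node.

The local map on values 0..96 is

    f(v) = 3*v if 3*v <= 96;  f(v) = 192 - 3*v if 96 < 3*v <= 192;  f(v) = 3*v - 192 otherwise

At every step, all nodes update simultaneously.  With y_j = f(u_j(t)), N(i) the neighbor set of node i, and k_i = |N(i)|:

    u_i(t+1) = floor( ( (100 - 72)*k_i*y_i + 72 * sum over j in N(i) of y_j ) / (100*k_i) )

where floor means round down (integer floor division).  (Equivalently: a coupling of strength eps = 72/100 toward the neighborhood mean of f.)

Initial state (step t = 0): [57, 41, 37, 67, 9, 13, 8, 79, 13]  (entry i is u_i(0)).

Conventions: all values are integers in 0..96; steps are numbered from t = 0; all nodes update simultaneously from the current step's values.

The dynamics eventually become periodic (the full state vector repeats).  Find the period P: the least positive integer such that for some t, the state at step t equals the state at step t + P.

Simulating step by step:
t=0: [57, 41, 37, 67, 9, 13, 8, 79, 13]
t=1: [35, 44, 47, 33, 36, 39, 36, 40, 39]
t=2: [77, 72, 70, 78, 77, 75, 77, 74, 75]
t=3: [34, 31, 30, 34, 34, 33, 34, 32, 33]
t=4: [91, 91, 91, 91, 91, 91, 91, 92, 91]
t=5: [81, 81, 81, 81, 81, 81, 81, 81, 81]
t=6: [51, 51, 51, 51, 51, 51, 51, 51, 51]
t=7: [39, 39, 39, 39, 39, 39, 39, 39, 39]
t=8: [75, 75, 75, 75, 75, 75, 75, 75, 75]
t=9: [33, 33, 33, 33, 33, 33, 33, 33, 33]
t=10: [93, 93, 93, 93, 93, 93, 93, 93, 93]
t=11: [87, 87, 87, 87, 87, 87, 87, 87, 87]
t=12: [69, 69, 69, 69, 69, 69, 69, 69, 69]
t=13: [15, 15, 15, 15, 15, 15, 15, 15, 15]
t=14: [45, 45, 45, 45, 45, 45, 45, 45, 45]
t=15: [57, 57, 57, 57, 57, 57, 57, 57, 57]
t=16: [21, 21, 21, 21, 21, 21, 21, 21, 21]
t=17: [63, 63, 63, 63, 63, 63, 63, 63, 63]
t=18: [3, 3, 3, 3, 3, 3, 3, 3, 3]
t=19: [9, 9, 9, 9, 9, 9, 9, 9, 9]
t=20: [27, 27, 27, 27, 27, 27, 27, 27, 27]
t=21: [81, 81, 81, 81, 81, 81, 81, 81, 81]

Answer: 16
Key observation: The state at step 5, [81, 81, 81, 81, 81, 81, 81, 81, 81], reappears at step 21 — and no state repeats earlier — so the cycle the system enters has period 16.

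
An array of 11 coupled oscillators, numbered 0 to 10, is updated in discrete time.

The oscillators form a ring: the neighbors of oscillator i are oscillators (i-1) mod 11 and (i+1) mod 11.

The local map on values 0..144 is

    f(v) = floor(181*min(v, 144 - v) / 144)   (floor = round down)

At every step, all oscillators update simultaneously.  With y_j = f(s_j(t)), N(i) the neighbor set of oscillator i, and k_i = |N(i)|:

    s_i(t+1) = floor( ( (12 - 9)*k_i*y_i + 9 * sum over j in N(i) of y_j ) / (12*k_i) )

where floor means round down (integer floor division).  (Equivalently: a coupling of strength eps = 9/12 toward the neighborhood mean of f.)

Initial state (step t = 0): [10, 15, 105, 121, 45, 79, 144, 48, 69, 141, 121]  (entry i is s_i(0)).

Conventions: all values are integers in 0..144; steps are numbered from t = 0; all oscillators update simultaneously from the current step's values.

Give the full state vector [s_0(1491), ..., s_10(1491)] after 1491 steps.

Simulating step by step:
t=0: [10, 15, 105, 121, 45, 79, 144, 48, 69, 141, 121]
t=1: [20, 27, 29, 46, 54, 41, 52, 47, 45, 43, 12]
t=2: [24, 31, 42, 52, 57, 62, 57, 60, 56, 40, 33]
t=3: [37, 40, 51, 62, 71, 72, 74, 71, 64, 54, 40]
t=4: [49, 53, 63, 76, 84, 88, 88, 84, 78, 65, 54]
t=5: [65, 69, 76, 79, 76, 71, 71, 75, 79, 76, 70]
t=6: [85, 83, 83, 84, 85, 87, 87, 85, 84, 84, 84]
t=7: [75, 75, 75, 75, 73, 72, 72, 73, 74, 75, 74]
t=8: [86, 86, 86, 87, 88, 89, 89, 88, 87, 86, 86]
t=9: [72, 72, 71, 71, 70, 69, 69, 70, 71, 71, 72]
t=10: [90, 89, 89, 88, 87, 86, 86, 87, 88, 89, 89]
t=11: [68, 68, 69, 70, 71, 71, 71, 71, 70, 69, 68]
t=12: [85, 85, 86, 87, 88, 89, 89, 88, 87, 86, 85]
t=13: [74, 73, 72, 71, 70, 69, 69, 70, 71, 72, 73]
t=14: [88, 88, 89, 88, 87, 86, 86, 87, 88, 89, 88]
t=15: [70, 69, 69, 70, 71, 71, 71, 71, 70, 69, 69]
t=16: [86, 86, 86, 87, 88, 89, 89, 88, 87, 86, 86]

Answer: [68, 68, 69, 70, 71, 71, 71, 71, 70, 69, 68]
Key observation: The state at step 8, [86, 86, 86, 87, 88, 89, 89, 88, 87, 86, 86], reappears at step 16: the system is in a cycle of period 8 from step 8 on.  Therefore the state at step 1491 equals the state at step 8 + ((1491 - 8) mod 8) = 11, which is [68, 68, 69, 70, 71, 71, 71, 71, 70, 69, 68].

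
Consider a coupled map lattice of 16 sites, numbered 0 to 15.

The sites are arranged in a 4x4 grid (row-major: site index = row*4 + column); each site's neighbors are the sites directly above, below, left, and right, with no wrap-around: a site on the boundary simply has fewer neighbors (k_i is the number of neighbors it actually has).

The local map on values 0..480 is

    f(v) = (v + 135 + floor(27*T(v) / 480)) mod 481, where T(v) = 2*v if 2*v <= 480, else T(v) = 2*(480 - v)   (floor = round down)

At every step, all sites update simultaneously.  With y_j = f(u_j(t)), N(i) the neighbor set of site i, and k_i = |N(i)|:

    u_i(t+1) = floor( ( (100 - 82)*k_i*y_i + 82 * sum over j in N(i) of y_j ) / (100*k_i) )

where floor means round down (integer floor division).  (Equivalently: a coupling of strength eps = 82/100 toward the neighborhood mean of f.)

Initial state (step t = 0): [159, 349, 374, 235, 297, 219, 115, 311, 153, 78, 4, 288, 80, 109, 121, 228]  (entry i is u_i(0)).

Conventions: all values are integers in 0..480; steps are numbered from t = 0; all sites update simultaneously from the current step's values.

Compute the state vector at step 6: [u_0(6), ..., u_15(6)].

Answer: [238, 249, 356, 385, 188, 295, 270, 336, 319, 287, 331, 226, 421, 393, 219, 337]

Derivation:
t=0: [159, 349, 374, 235, 297, 219, 115, 311, 153, 78, 4, 288, 80, 109, 121, 228]
t=1: [248, 202, 191, 277, 353, 263, 256, 384, 300, 260, 270, 351, 270, 241, 262, 362]
t=2: [229, 386, 392, 240, 355, 325, 330, 246, 319, 425, 338, 141, 428, 418, 310, 185]
t=3: [99, 260, 133, 261, 369, 118, 193, 262, 138, 227, 173, 258, 241, 187, 199, 370]
t=4: [230, 292, 375, 363, 224, 291, 328, 399, 277, 320, 368, 289, 331, 374, 257, 323]
t=5: [411, 320, 269, 47, 416, 446, 205, 272, 312, 280, 378, 236, 194, 250, 224, 438]
t=6: [238, 249, 356, 385, 188, 295, 270, 336, 319, 287, 331, 226, 421, 393, 219, 337]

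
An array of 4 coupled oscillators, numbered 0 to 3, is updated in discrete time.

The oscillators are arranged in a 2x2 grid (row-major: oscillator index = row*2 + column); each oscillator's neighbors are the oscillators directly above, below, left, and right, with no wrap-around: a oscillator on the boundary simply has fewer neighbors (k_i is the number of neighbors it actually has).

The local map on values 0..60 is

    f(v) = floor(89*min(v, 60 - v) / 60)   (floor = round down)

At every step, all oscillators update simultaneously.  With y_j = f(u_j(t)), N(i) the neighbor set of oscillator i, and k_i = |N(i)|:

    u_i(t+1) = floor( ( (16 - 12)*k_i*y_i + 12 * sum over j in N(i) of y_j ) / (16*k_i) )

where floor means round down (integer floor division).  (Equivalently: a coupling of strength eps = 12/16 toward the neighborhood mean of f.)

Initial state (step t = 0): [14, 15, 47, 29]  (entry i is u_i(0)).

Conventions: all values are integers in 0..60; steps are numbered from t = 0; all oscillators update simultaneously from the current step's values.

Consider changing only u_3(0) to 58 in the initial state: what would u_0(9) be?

Simulating step by step:
t=0: [14, 15, 47, 58]
t=1: [20, 13, 13, 15]
t=2: [21, 23, 23, 19]
t=3: [33, 30, 30, 32]
t=4: [43, 41, 41, 43]
t=5: [27, 25, 25, 27]
t=6: [37, 39, 39, 37]
t=7: [31, 33, 33, 31]
t=8: [40, 42, 42, 40]
t=9: [26, 28, 28, 26]

Answer: u_0(9) = 26
Key observation: This trace re-runs the system from the modified initial state.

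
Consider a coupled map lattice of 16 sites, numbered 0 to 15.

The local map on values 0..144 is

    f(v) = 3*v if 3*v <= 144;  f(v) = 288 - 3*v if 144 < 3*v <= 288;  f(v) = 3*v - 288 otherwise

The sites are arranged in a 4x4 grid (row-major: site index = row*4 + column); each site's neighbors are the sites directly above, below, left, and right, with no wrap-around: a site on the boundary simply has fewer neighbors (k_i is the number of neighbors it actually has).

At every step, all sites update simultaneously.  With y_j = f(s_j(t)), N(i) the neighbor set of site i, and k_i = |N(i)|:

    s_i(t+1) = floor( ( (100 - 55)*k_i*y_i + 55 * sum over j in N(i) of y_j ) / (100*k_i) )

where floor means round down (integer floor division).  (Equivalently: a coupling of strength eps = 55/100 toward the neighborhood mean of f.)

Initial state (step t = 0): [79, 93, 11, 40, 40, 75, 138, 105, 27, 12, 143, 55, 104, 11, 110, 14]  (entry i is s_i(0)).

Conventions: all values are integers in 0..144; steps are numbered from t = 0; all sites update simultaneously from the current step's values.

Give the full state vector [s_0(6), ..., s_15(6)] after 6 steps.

Answer: [83, 97, 95, 98, 106, 108, 55, 57, 114, 105, 43, 51, 92, 88, 78, 93]

Derivation:
t=0: [79, 93, 11, 40, 40, 75, 138, 105, 27, 12, 143, 55, 104, 11, 110, 14]
t=1: [58, 31, 61, 70, 89, 68, 93, 79, 69, 59, 108, 93, 42, 33, 58, 64]
t=2: [82, 97, 80, 78, 60, 69, 42, 40, 83, 91, 49, 37, 106, 108, 93, 77]
t=3: [49, 32, 55, 70, 78, 71, 110, 107, 45, 47, 99, 108, 34, 26, 46, 58]
t=4: [104, 105, 94, 78, 88, 79, 51, 43, 115, 104, 53, 44, 104, 104, 98, 99]
t=5: [24, 27, 42, 61, 35, 51, 104, 116, 38, 46, 98, 108, 33, 20, 32, 42]
t=6: [83, 97, 95, 98, 106, 108, 55, 57, 114, 105, 43, 51, 92, 88, 78, 93]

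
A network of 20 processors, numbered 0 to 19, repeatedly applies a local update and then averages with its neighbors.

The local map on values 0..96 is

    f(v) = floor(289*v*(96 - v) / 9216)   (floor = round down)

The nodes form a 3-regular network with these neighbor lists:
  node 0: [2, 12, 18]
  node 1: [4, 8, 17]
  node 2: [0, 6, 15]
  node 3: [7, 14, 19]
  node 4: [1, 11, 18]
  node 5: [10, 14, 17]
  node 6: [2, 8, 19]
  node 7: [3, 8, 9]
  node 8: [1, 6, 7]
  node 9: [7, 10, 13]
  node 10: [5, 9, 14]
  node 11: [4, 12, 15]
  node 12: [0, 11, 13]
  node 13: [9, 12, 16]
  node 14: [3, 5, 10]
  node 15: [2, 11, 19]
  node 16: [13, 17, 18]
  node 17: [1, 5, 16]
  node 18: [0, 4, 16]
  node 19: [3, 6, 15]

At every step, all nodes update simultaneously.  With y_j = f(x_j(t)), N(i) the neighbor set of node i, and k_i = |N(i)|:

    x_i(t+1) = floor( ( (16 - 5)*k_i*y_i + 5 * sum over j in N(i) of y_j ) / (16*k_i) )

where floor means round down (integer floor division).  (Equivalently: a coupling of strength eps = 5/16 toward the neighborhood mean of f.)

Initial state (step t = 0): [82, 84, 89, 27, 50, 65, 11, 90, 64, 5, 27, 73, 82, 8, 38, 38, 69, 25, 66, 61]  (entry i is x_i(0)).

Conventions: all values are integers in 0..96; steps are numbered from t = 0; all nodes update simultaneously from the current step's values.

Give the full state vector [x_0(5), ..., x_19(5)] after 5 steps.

Simulating step by step:
t=0: [82, 84, 89, 27, 50, 65, 11, 90, 64, 5, 27, 73, 82, 8, 38, 38, 69, 25, 66, 61]
t=1: [36, 41, 26, 55, 64, 62, 35, 25, 51, 19, 55, 54, 35, 26, 66, 61, 54, 53, 59, 61]
t=2: [65, 69, 59, 67, 65, 66, 65, 57, 68, 49, 66, 69, 65, 58, 64, 65, 69, 70, 67, 66]
t=3: [63, 58, 66, 61, 61, 61, 63, 67, 60, 70, 63, 59, 63, 67, 63, 62, 59, 57, 60, 62]
t=4: [64, 68, 63, 65, 66, 66, 65, 61, 66, 58, 64, 67, 64, 61, 65, 65, 67, 68, 66, 65]
t=5: [63, 59, 64, 63, 61, 62, 63, 65, 62, 67, 64, 60, 63, 65, 63, 62, 60, 59, 62, 63]

Answer: [63, 59, 64, 63, 61, 62, 63, 65, 62, 67, 64, 60, 63, 65, 63, 62, 60, 59, 62, 63]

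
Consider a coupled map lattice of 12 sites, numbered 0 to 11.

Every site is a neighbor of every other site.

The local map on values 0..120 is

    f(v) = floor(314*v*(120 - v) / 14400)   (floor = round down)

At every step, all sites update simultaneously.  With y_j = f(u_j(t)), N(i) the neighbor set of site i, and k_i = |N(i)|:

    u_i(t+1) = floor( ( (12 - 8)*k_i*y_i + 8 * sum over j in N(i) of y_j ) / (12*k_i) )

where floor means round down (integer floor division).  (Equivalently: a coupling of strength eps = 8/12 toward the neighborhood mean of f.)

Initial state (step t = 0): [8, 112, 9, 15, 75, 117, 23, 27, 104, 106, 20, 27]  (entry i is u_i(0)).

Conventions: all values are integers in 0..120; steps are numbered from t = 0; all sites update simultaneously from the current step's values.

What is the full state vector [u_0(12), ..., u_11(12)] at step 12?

Answer: [74, 74, 74, 74, 74, 74, 74, 74, 74, 74, 74, 74]

Derivation:
t=0: [8, 112, 9, 15, 75, 117, 23, 27, 104, 106, 20, 27]
t=1: [31, 31, 32, 35, 46, 28, 39, 41, 36, 35, 38, 41]
t=2: [63, 63, 63, 64, 67, 62, 65, 66, 64, 64, 65, 66]
t=3: [77, 77, 77, 77, 77, 77, 77, 77, 77, 77, 77, 77]
t=4: [72, 72, 72, 72, 72, 72, 72, 72, 72, 72, 72, 72]
t=5: [75, 75, 75, 75, 75, 75, 75, 75, 75, 75, 75, 75]
t=6: [73, 73, 73, 73, 73, 73, 73, 73, 73, 73, 73, 73]
t=7: [74, 74, 74, 74, 74, 74, 74, 74, 74, 74, 74, 74]
t=8: [74, 74, 74, 74, 74, 74, 74, 74, 74, 74, 74, 74]
t=9: [74, 74, 74, 74, 74, 74, 74, 74, 74, 74, 74, 74]
t=10: [74, 74, 74, 74, 74, 74, 74, 74, 74, 74, 74, 74]
t=11: [74, 74, 74, 74, 74, 74, 74, 74, 74, 74, 74, 74]
t=12: [74, 74, 74, 74, 74, 74, 74, 74, 74, 74, 74, 74]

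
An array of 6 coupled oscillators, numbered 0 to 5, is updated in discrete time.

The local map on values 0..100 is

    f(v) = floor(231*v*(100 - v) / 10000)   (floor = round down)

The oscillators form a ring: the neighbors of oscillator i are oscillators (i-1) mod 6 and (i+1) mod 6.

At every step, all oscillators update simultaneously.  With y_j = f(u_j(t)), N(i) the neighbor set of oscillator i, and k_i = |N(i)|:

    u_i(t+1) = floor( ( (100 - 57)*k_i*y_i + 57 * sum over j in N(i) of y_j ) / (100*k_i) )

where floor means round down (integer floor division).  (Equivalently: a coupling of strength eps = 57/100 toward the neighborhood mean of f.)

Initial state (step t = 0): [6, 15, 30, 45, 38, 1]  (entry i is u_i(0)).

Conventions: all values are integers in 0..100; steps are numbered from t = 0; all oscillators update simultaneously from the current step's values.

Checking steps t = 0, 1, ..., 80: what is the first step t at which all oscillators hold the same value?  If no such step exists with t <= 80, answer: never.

Answer: 5
Key observation: Synchronization is absorbing here: once all oscillators are equal they stay equal, and step 5 is the first all-equal step.

Derivation:
t=0: [6, 15, 30, 45, 38, 1]  (not all equal)
t=1: [14, 29, 45, 53, 40, 19]  (not all equal)
t=2: [34, 44, 54, 56, 49, 38]  (not all equal)
t=3: [53, 54, 56, 56, 55, 54]  (not all equal)
t=4: [57, 56, 56, 56, 56, 57]  (not all equal)
t=5: [56, 56, 56, 56, 56, 56]  (all equal)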